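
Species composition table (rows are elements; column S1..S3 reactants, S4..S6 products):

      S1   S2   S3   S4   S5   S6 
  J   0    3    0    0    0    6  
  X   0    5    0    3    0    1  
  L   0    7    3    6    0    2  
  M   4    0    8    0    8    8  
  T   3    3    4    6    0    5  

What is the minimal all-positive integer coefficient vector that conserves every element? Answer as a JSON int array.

Coefficients: [6, 4, 4, 6, 5, 2]

J: 6·0+4·3+4·0 = 12 | 6·0+5·0+2·6 = 12
X: 6·0+4·5+4·0 = 20 | 6·3+5·0+2·1 = 20
L: 6·0+4·7+4·3 = 40 | 6·6+5·0+2·2 = 40
M: 6·4+4·0+4·8 = 56 | 6·0+5·8+2·8 = 56
T: 6·3+4·3+4·4 = 46 | 6·6+5·0+2·5 = 46
gcd(6,4,4,6,5,2) = 1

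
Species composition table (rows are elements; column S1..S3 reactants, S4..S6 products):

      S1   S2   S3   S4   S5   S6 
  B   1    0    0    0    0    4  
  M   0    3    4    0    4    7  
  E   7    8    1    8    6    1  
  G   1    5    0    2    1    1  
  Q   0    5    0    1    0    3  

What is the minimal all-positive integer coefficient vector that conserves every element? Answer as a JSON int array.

B: 4·1+1·0+5·0 = 4 | 2·0+4·0+1·4 = 4
M: 4·0+1·3+5·4 = 23 | 2·0+4·4+1·7 = 23
E: 4·7+1·8+5·1 = 41 | 2·8+4·6+1·1 = 41
G: 4·1+1·5+5·0 = 9 | 2·2+4·1+1·1 = 9
Q: 4·0+1·5+5·0 = 5 | 2·1+4·0+1·3 = 5
gcd(4,1,5,2,4,1) = 1

Coefficients: [4, 1, 5, 2, 4, 1]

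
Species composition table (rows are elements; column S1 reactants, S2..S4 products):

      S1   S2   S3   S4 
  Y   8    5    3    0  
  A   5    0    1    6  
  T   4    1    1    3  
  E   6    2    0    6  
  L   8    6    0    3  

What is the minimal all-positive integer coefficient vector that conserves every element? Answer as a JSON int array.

Y: 3·8 = 24 | 3·5+3·3+2·0 = 24
A: 3·5 = 15 | 3·0+3·1+2·6 = 15
T: 3·4 = 12 | 3·1+3·1+2·3 = 12
E: 3·6 = 18 | 3·2+3·0+2·6 = 18
L: 3·8 = 24 | 3·6+3·0+2·3 = 24
gcd(3,3,3,2) = 1

Coefficients: [3, 3, 3, 2]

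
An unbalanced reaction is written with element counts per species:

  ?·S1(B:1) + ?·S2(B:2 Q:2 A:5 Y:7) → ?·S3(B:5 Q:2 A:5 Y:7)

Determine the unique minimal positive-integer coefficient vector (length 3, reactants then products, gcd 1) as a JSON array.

Coefficients: [3, 1, 1]

B: 3·1+1·2 = 5 | 1·5 = 5
Q: 3·0+1·2 = 2 | 1·2 = 2
A: 3·0+1·5 = 5 | 1·5 = 5
Y: 3·0+1·7 = 7 | 1·7 = 7
gcd(3,1,1) = 1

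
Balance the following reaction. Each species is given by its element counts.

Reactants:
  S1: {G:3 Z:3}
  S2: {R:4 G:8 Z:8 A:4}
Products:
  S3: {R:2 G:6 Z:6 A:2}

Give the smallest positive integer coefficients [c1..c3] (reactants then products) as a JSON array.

Coefficients: [4, 3, 6]

R: 4·0+3·4 = 12 | 6·2 = 12
G: 4·3+3·8 = 36 | 6·6 = 36
Z: 4·3+3·8 = 36 | 6·6 = 36
A: 4·0+3·4 = 12 | 6·2 = 12
gcd(4,3,6) = 1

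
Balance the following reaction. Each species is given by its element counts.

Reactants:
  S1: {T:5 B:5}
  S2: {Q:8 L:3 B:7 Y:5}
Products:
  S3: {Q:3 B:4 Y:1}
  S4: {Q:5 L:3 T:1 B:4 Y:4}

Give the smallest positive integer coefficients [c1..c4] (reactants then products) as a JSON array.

Coefficients: [1, 5, 5, 5]

Q: 1·0+5·8 = 40 | 5·3+5·5 = 40
L: 1·0+5·3 = 15 | 5·0+5·3 = 15
T: 1·5+5·0 = 5 | 5·0+5·1 = 5
B: 1·5+5·7 = 40 | 5·4+5·4 = 40
Y: 1·0+5·5 = 25 | 5·1+5·4 = 25
gcd(1,5,5,5) = 1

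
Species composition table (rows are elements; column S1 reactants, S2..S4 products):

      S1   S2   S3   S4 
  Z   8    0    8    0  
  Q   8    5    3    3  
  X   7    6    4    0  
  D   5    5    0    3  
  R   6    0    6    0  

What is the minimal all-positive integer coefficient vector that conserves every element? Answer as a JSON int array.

Coefficients: [6, 3, 6, 5]

Z: 6·8 = 48 | 3·0+6·8+5·0 = 48
Q: 6·8 = 48 | 3·5+6·3+5·3 = 48
X: 6·7 = 42 | 3·6+6·4+5·0 = 42
D: 6·5 = 30 | 3·5+6·0+5·3 = 30
R: 6·6 = 36 | 3·0+6·6+5·0 = 36
gcd(6,3,6,5) = 1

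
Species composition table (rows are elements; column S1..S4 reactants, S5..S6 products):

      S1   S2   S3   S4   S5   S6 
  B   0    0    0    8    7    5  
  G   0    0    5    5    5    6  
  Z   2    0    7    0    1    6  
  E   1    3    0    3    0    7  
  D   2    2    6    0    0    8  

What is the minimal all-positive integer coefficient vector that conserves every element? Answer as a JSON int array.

Coefficients: [5, 6, 3, 4, 1, 5]

B: 5·0+6·0+3·0+4·8 = 32 | 1·7+5·5 = 32
G: 5·0+6·0+3·5+4·5 = 35 | 1·5+5·6 = 35
Z: 5·2+6·0+3·7+4·0 = 31 | 1·1+5·6 = 31
E: 5·1+6·3+3·0+4·3 = 35 | 1·0+5·7 = 35
D: 5·2+6·2+3·6+4·0 = 40 | 1·0+5·8 = 40
gcd(5,6,3,4,1,5) = 1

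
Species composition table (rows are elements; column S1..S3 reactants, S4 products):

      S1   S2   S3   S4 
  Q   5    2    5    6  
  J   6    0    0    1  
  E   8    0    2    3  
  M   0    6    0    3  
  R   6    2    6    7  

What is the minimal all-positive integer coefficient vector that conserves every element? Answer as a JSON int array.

Coefficients: [1, 3, 5, 6]

Q: 1·5+3·2+5·5 = 36 | 6·6 = 36
J: 1·6+3·0+5·0 = 6 | 6·1 = 6
E: 1·8+3·0+5·2 = 18 | 6·3 = 18
M: 1·0+3·6+5·0 = 18 | 6·3 = 18
R: 1·6+3·2+5·6 = 42 | 6·7 = 42
gcd(1,3,5,6) = 1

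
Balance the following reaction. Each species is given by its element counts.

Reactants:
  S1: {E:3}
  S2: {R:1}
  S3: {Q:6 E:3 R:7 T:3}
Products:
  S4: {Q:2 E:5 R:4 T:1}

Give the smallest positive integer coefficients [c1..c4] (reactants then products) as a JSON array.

Q: 4·0+5·0+1·6 = 6 | 3·2 = 6
E: 4·3+5·0+1·3 = 15 | 3·5 = 15
R: 4·0+5·1+1·7 = 12 | 3·4 = 12
T: 4·0+5·0+1·3 = 3 | 3·1 = 3
gcd(4,5,1,3) = 1

Coefficients: [4, 5, 1, 3]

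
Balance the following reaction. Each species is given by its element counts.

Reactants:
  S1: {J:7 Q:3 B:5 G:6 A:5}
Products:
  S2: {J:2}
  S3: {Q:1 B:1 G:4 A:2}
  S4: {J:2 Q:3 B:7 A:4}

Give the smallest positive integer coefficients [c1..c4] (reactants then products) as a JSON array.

Coefficients: [2, 6, 3, 1]

J: 2·7 = 14 | 6·2+3·0+1·2 = 14
Q: 2·3 = 6 | 6·0+3·1+1·3 = 6
B: 2·5 = 10 | 6·0+3·1+1·7 = 10
G: 2·6 = 12 | 6·0+3·4+1·0 = 12
A: 2·5 = 10 | 6·0+3·2+1·4 = 10
gcd(2,6,3,1) = 1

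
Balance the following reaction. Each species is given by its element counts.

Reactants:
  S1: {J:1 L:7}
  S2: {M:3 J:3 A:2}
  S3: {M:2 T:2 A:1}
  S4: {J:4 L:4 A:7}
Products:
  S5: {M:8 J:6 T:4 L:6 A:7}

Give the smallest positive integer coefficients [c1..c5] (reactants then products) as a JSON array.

Coefficients: [2, 4, 6, 1, 3]

M: 2·0+4·3+6·2+1·0 = 24 | 3·8 = 24
J: 2·1+4·3+6·0+1·4 = 18 | 3·6 = 18
T: 2·0+4·0+6·2+1·0 = 12 | 3·4 = 12
L: 2·7+4·0+6·0+1·4 = 18 | 3·6 = 18
A: 2·0+4·2+6·1+1·7 = 21 | 3·7 = 21
gcd(2,4,6,1,3) = 1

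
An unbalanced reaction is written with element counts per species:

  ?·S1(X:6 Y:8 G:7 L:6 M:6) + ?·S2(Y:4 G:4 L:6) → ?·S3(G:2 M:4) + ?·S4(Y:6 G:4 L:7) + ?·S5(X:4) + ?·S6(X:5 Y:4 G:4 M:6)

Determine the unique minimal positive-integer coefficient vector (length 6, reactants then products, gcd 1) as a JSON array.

Coefficients: [6, 1, 3, 6, 4, 4]

X: 6·6+1·0 = 36 | 3·0+6·0+4·4+4·5 = 36
Y: 6·8+1·4 = 52 | 3·0+6·6+4·0+4·4 = 52
G: 6·7+1·4 = 46 | 3·2+6·4+4·0+4·4 = 46
L: 6·6+1·6 = 42 | 3·0+6·7+4·0+4·0 = 42
M: 6·6+1·0 = 36 | 3·4+6·0+4·0+4·6 = 36
gcd(6,1,3,6,4,4) = 1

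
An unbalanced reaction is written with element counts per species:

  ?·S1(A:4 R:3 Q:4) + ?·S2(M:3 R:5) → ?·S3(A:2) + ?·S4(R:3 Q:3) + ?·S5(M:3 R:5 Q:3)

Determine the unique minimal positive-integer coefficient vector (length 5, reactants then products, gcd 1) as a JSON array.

Coefficients: [3, 1, 6, 3, 1]

M: 3·0+1·3 = 3 | 6·0+3·0+1·3 = 3
A: 3·4+1·0 = 12 | 6·2+3·0+1·0 = 12
R: 3·3+1·5 = 14 | 6·0+3·3+1·5 = 14
Q: 3·4+1·0 = 12 | 6·0+3·3+1·3 = 12
gcd(3,1,6,3,1) = 1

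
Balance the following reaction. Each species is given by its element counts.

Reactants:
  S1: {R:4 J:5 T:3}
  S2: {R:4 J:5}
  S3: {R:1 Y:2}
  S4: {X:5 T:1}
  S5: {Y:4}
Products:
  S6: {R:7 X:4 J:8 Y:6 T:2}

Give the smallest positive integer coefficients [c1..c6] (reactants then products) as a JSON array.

R: 2·4+6·4+3·1+4·0+6·0 = 35 | 5·7 = 35
X: 2·0+6·0+3·0+4·5+6·0 = 20 | 5·4 = 20
J: 2·5+6·5+3·0+4·0+6·0 = 40 | 5·8 = 40
Y: 2·0+6·0+3·2+4·0+6·4 = 30 | 5·6 = 30
T: 2·3+6·0+3·0+4·1+6·0 = 10 | 5·2 = 10
gcd(2,6,3,4,6,5) = 1

Coefficients: [2, 6, 3, 4, 6, 5]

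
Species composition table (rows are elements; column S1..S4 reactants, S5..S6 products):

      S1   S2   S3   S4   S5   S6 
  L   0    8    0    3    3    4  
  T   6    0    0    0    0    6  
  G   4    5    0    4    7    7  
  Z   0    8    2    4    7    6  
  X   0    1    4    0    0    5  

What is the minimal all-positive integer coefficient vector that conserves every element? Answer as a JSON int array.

Coefficients: [5, 1, 6, 6, 2, 5]

L: 5·0+1·8+6·0+6·3 = 26 | 2·3+5·4 = 26
T: 5·6+1·0+6·0+6·0 = 30 | 2·0+5·6 = 30
G: 5·4+1·5+6·0+6·4 = 49 | 2·7+5·7 = 49
Z: 5·0+1·8+6·2+6·4 = 44 | 2·7+5·6 = 44
X: 5·0+1·1+6·4+6·0 = 25 | 2·0+5·5 = 25
gcd(5,1,6,6,2,5) = 1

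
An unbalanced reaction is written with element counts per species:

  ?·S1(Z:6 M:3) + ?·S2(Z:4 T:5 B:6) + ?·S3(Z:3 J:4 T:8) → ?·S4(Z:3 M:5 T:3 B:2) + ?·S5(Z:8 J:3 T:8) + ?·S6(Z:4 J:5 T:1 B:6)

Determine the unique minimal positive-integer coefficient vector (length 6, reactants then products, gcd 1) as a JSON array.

Coefficients: [5, 2, 5, 3, 5, 1]

Z: 5·6+2·4+5·3 = 53 | 3·3+5·8+1·4 = 53
J: 5·0+2·0+5·4 = 20 | 3·0+5·3+1·5 = 20
M: 5·3+2·0+5·0 = 15 | 3·5+5·0+1·0 = 15
T: 5·0+2·5+5·8 = 50 | 3·3+5·8+1·1 = 50
B: 5·0+2·6+5·0 = 12 | 3·2+5·0+1·6 = 12
gcd(5,2,5,3,5,1) = 1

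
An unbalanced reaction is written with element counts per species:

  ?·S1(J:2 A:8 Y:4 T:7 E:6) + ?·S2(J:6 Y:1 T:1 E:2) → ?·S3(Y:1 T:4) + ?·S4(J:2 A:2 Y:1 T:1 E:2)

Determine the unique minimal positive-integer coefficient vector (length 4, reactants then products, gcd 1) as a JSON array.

Coefficients: [1, 1, 1, 4]

J: 1·2+1·6 = 8 | 1·0+4·2 = 8
A: 1·8+1·0 = 8 | 1·0+4·2 = 8
Y: 1·4+1·1 = 5 | 1·1+4·1 = 5
T: 1·7+1·1 = 8 | 1·4+4·1 = 8
E: 1·6+1·2 = 8 | 1·0+4·2 = 8
gcd(1,1,1,4) = 1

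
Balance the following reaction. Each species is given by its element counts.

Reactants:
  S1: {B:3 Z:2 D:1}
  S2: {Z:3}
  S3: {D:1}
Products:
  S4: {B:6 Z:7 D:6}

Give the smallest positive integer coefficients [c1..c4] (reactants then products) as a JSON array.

B: 2·3+1·0+4·0 = 6 | 1·6 = 6
Z: 2·2+1·3+4·0 = 7 | 1·7 = 7
D: 2·1+1·0+4·1 = 6 | 1·6 = 6
gcd(2,1,4,1) = 1

Coefficients: [2, 1, 4, 1]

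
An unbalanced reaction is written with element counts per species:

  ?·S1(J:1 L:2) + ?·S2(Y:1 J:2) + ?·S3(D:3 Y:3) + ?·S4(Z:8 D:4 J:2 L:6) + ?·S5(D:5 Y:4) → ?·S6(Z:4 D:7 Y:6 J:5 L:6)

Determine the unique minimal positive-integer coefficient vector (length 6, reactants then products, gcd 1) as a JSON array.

Z: 6·0+5·0+5·0+2·8+1·0 = 16 | 4·4 = 16
D: 6·0+5·0+5·3+2·4+1·5 = 28 | 4·7 = 28
Y: 6·0+5·1+5·3+2·0+1·4 = 24 | 4·6 = 24
J: 6·1+5·2+5·0+2·2+1·0 = 20 | 4·5 = 20
L: 6·2+5·0+5·0+2·6+1·0 = 24 | 4·6 = 24
gcd(6,5,5,2,1,4) = 1

Coefficients: [6, 5, 5, 2, 1, 4]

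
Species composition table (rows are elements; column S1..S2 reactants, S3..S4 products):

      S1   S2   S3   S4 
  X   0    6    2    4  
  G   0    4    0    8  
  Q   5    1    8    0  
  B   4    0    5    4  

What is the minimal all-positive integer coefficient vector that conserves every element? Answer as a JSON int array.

X: 6·0+2·6 = 12 | 4·2+1·4 = 12
G: 6·0+2·4 = 8 | 4·0+1·8 = 8
Q: 6·5+2·1 = 32 | 4·8+1·0 = 32
B: 6·4+2·0 = 24 | 4·5+1·4 = 24
gcd(6,2,4,1) = 1

Coefficients: [6, 2, 4, 1]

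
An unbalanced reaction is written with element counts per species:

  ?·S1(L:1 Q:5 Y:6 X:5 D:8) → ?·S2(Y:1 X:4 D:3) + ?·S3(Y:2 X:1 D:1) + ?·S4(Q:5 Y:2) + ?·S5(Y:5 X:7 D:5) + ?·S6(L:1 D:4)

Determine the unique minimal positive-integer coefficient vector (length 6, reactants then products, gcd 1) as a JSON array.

Coefficients: [5, 3, 6, 5, 1, 5]

L: 5·1 = 5 | 3·0+6·0+5·0+1·0+5·1 = 5
Q: 5·5 = 25 | 3·0+6·0+5·5+1·0+5·0 = 25
Y: 5·6 = 30 | 3·1+6·2+5·2+1·5+5·0 = 30
X: 5·5 = 25 | 3·4+6·1+5·0+1·7+5·0 = 25
D: 5·8 = 40 | 3·3+6·1+5·0+1·5+5·4 = 40
gcd(5,3,6,5,1,5) = 1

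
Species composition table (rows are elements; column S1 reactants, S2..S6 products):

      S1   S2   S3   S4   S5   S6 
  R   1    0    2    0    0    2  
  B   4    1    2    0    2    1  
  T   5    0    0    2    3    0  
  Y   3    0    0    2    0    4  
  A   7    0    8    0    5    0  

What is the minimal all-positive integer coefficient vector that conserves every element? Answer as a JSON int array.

R: 4·1 = 4 | 5·0+1·2+4·0+4·0+1·2 = 4
B: 4·4 = 16 | 5·1+1·2+4·0+4·2+1·1 = 16
T: 4·5 = 20 | 5·0+1·0+4·2+4·3+1·0 = 20
Y: 4·3 = 12 | 5·0+1·0+4·2+4·0+1·4 = 12
A: 4·7 = 28 | 5·0+1·8+4·0+4·5+1·0 = 28
gcd(4,5,1,4,4,1) = 1

Coefficients: [4, 5, 1, 4, 4, 1]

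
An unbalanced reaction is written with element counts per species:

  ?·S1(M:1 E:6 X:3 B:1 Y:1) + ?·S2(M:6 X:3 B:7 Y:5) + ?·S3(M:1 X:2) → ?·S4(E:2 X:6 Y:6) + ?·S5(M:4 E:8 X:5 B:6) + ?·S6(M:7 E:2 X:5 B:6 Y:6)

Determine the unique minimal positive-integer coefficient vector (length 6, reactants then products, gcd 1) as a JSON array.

M: 6·1+6·6+5·1 = 47 | 1·0+3·4+5·7 = 47
E: 6·6+6·0+5·0 = 36 | 1·2+3·8+5·2 = 36
X: 6·3+6·3+5·2 = 46 | 1·6+3·5+5·5 = 46
B: 6·1+6·7+5·0 = 48 | 1·0+3·6+5·6 = 48
Y: 6·1+6·5+5·0 = 36 | 1·6+3·0+5·6 = 36
gcd(6,6,5,1,3,5) = 1

Coefficients: [6, 6, 5, 1, 3, 5]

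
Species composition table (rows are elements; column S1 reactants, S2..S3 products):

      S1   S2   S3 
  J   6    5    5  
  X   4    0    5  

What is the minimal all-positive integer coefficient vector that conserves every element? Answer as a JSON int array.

J: 5·6 = 30 | 2·5+4·5 = 30
X: 5·4 = 20 | 2·0+4·5 = 20
gcd(5,2,4) = 1

Coefficients: [5, 2, 4]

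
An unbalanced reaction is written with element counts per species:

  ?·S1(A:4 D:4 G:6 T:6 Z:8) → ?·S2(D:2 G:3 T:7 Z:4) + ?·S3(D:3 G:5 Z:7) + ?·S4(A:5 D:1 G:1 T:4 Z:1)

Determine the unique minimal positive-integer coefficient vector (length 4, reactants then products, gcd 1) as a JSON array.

A: 5·4 = 20 | 2·0+4·0+4·5 = 20
D: 5·4 = 20 | 2·2+4·3+4·1 = 20
G: 5·6 = 30 | 2·3+4·5+4·1 = 30
T: 5·6 = 30 | 2·7+4·0+4·4 = 30
Z: 5·8 = 40 | 2·4+4·7+4·1 = 40
gcd(5,2,4,4) = 1

Coefficients: [5, 2, 4, 4]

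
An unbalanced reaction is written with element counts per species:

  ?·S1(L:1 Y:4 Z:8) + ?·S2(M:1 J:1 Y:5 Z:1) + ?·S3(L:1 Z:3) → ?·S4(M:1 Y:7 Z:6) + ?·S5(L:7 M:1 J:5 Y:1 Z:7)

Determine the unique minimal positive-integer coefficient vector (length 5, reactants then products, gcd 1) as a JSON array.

Coefficients: [1, 5, 6, 4, 1]

L: 1·1+5·0+6·1 = 7 | 4·0+1·7 = 7
M: 1·0+5·1+6·0 = 5 | 4·1+1·1 = 5
J: 1·0+5·1+6·0 = 5 | 4·0+1·5 = 5
Y: 1·4+5·5+6·0 = 29 | 4·7+1·1 = 29
Z: 1·8+5·1+6·3 = 31 | 4·6+1·7 = 31
gcd(1,5,6,4,1) = 1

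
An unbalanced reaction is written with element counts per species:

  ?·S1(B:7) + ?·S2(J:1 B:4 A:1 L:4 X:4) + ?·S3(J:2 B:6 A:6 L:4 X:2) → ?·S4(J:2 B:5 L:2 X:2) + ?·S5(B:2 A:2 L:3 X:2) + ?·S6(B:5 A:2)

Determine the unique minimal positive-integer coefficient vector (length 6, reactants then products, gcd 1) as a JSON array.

Coefficients: [4, 4, 3, 5, 6, 5]

J: 4·0+4·1+3·2 = 10 | 5·2+6·0+5·0 = 10
B: 4·7+4·4+3·6 = 62 | 5·5+6·2+5·5 = 62
A: 4·0+4·1+3·6 = 22 | 5·0+6·2+5·2 = 22
L: 4·0+4·4+3·4 = 28 | 5·2+6·3+5·0 = 28
X: 4·0+4·4+3·2 = 22 | 5·2+6·2+5·0 = 22
gcd(4,4,3,5,6,5) = 1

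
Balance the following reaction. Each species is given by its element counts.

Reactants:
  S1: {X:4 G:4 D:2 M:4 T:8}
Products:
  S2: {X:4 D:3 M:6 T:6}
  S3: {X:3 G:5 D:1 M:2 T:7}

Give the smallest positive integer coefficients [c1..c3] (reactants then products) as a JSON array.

X: 5·4 = 20 | 2·4+4·3 = 20
G: 5·4 = 20 | 2·0+4·5 = 20
D: 5·2 = 10 | 2·3+4·1 = 10
M: 5·4 = 20 | 2·6+4·2 = 20
T: 5·8 = 40 | 2·6+4·7 = 40
gcd(5,2,4) = 1

Coefficients: [5, 2, 4]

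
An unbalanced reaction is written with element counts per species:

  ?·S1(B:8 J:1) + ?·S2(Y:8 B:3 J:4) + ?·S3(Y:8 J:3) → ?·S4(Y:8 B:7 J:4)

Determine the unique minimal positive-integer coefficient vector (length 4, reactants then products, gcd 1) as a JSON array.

Coefficients: [4, 1, 4, 5]

Y: 4·0+1·8+4·8 = 40 | 5·8 = 40
B: 4·8+1·3+4·0 = 35 | 5·7 = 35
J: 4·1+1·4+4·3 = 20 | 5·4 = 20
gcd(4,1,4,5) = 1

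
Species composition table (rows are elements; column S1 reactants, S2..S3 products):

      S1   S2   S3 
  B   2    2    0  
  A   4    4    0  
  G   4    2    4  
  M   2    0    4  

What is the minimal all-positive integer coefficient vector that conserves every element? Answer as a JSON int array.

B: 2·2 = 4 | 2·2+1·0 = 4
A: 2·4 = 8 | 2·4+1·0 = 8
G: 2·4 = 8 | 2·2+1·4 = 8
M: 2·2 = 4 | 2·0+1·4 = 4
gcd(2,2,1) = 1

Coefficients: [2, 2, 1]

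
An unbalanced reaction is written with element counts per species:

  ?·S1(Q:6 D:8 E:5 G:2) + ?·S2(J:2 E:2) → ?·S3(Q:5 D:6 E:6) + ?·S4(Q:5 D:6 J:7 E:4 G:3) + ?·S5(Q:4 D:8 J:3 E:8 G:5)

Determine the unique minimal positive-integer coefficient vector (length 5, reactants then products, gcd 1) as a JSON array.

Coefficients: [4, 5, 3, 1, 1]

Q: 4·6+5·0 = 24 | 3·5+1·5+1·4 = 24
D: 4·8+5·0 = 32 | 3·6+1·6+1·8 = 32
J: 4·0+5·2 = 10 | 3·0+1·7+1·3 = 10
E: 4·5+5·2 = 30 | 3·6+1·4+1·8 = 30
G: 4·2+5·0 = 8 | 3·0+1·3+1·5 = 8
gcd(4,5,3,1,1) = 1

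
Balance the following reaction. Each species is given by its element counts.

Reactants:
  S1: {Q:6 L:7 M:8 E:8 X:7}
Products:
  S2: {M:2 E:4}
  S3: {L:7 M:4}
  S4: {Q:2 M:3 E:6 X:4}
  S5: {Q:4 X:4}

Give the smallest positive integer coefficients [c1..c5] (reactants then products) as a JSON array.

Q: 4·6 = 24 | 5·0+4·0+2·2+5·4 = 24
L: 4·7 = 28 | 5·0+4·7+2·0+5·0 = 28
M: 4·8 = 32 | 5·2+4·4+2·3+5·0 = 32
E: 4·8 = 32 | 5·4+4·0+2·6+5·0 = 32
X: 4·7 = 28 | 5·0+4·0+2·4+5·4 = 28
gcd(4,5,4,2,5) = 1

Coefficients: [4, 5, 4, 2, 5]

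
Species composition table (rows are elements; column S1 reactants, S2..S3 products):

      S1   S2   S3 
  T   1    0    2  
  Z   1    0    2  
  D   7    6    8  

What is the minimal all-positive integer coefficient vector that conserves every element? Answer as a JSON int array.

Coefficients: [2, 1, 1]

T: 2·1 = 2 | 1·0+1·2 = 2
Z: 2·1 = 2 | 1·0+1·2 = 2
D: 2·7 = 14 | 1·6+1·8 = 14
gcd(2,1,1) = 1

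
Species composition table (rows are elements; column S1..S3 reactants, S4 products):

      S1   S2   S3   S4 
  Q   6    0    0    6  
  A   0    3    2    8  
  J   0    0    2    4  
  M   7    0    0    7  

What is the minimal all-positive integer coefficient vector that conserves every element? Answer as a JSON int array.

Coefficients: [3, 4, 6, 3]

Q: 3·6+4·0+6·0 = 18 | 3·6 = 18
A: 3·0+4·3+6·2 = 24 | 3·8 = 24
J: 3·0+4·0+6·2 = 12 | 3·4 = 12
M: 3·7+4·0+6·0 = 21 | 3·7 = 21
gcd(3,4,6,3) = 1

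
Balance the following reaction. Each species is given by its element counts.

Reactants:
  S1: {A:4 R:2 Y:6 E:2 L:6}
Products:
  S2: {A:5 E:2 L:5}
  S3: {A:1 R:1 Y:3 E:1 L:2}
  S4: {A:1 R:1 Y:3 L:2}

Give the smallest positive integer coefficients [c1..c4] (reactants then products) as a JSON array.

Coefficients: [5, 2, 6, 4]

A: 5·4 = 20 | 2·5+6·1+4·1 = 20
R: 5·2 = 10 | 2·0+6·1+4·1 = 10
Y: 5·6 = 30 | 2·0+6·3+4·3 = 30
E: 5·2 = 10 | 2·2+6·1+4·0 = 10
L: 5·6 = 30 | 2·5+6·2+4·2 = 30
gcd(5,2,6,4) = 1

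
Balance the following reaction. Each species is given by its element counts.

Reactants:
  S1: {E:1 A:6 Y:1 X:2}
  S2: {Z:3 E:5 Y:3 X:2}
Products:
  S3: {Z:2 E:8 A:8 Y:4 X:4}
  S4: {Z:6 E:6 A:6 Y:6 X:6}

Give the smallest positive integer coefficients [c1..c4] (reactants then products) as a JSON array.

Z: 6·0+6·3 = 18 | 3·2+2·6 = 18
E: 6·1+6·5 = 36 | 3·8+2·6 = 36
A: 6·6+6·0 = 36 | 3·8+2·6 = 36
Y: 6·1+6·3 = 24 | 3·4+2·6 = 24
X: 6·2+6·2 = 24 | 3·4+2·6 = 24
gcd(6,6,3,2) = 1

Coefficients: [6, 6, 3, 2]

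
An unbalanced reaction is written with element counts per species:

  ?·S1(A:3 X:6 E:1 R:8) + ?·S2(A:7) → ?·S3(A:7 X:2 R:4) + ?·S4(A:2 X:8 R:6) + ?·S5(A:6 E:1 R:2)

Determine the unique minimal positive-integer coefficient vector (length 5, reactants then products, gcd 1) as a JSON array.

A: 5·3+6·7 = 57 | 3·7+3·2+5·6 = 57
X: 5·6+6·0 = 30 | 3·2+3·8+5·0 = 30
E: 5·1+6·0 = 5 | 3·0+3·0+5·1 = 5
R: 5·8+6·0 = 40 | 3·4+3·6+5·2 = 40
gcd(5,6,3,3,5) = 1

Coefficients: [5, 6, 3, 3, 5]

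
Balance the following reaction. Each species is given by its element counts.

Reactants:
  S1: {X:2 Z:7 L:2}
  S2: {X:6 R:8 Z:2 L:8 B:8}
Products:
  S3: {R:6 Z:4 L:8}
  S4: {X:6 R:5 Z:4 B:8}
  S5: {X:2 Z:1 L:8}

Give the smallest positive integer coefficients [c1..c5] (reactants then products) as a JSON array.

X: 4·2+6·6 = 44 | 3·0+6·6+4·2 = 44
R: 4·0+6·8 = 48 | 3·6+6·5+4·0 = 48
Z: 4·7+6·2 = 40 | 3·4+6·4+4·1 = 40
L: 4·2+6·8 = 56 | 3·8+6·0+4·8 = 56
B: 4·0+6·8 = 48 | 3·0+6·8+4·0 = 48
gcd(4,6,3,6,4) = 1

Coefficients: [4, 6, 3, 6, 4]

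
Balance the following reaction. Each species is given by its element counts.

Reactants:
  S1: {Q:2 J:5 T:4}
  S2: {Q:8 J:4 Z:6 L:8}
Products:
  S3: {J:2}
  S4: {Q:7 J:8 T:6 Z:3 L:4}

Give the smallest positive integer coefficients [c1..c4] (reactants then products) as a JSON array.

Coefficients: [6, 2, 3, 4]

Q: 6·2+2·8 = 28 | 3·0+4·7 = 28
J: 6·5+2·4 = 38 | 3·2+4·8 = 38
T: 6·4+2·0 = 24 | 3·0+4·6 = 24
Z: 6·0+2·6 = 12 | 3·0+4·3 = 12
L: 6·0+2·8 = 16 | 3·0+4·4 = 16
gcd(6,2,3,4) = 1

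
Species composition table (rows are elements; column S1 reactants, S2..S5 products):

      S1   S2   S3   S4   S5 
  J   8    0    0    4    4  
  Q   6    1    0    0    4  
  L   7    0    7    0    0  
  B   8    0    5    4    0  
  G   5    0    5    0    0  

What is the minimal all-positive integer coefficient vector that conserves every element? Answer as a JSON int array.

J: 4·8 = 32 | 4·0+4·0+3·4+5·4 = 32
Q: 4·6 = 24 | 4·1+4·0+3·0+5·4 = 24
L: 4·7 = 28 | 4·0+4·7+3·0+5·0 = 28
B: 4·8 = 32 | 4·0+4·5+3·4+5·0 = 32
G: 4·5 = 20 | 4·0+4·5+3·0+5·0 = 20
gcd(4,4,4,3,5) = 1

Coefficients: [4, 4, 4, 3, 5]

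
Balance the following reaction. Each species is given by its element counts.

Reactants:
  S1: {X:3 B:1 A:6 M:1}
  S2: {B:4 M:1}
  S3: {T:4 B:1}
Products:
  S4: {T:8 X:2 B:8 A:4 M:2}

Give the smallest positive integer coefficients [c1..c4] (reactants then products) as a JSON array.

Coefficients: [2, 4, 6, 3]

T: 2·0+4·0+6·4 = 24 | 3·8 = 24
X: 2·3+4·0+6·0 = 6 | 3·2 = 6
B: 2·1+4·4+6·1 = 24 | 3·8 = 24
A: 2·6+4·0+6·0 = 12 | 3·4 = 12
M: 2·1+4·1+6·0 = 6 | 3·2 = 6
gcd(2,4,6,3) = 1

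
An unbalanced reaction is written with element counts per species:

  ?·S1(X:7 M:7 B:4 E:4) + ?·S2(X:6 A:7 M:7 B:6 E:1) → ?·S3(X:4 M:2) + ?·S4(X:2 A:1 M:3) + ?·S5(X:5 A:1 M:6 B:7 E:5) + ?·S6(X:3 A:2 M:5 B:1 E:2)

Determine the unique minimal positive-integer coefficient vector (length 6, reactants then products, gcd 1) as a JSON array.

X: 4·7+1·6 = 34 | 3·4+2·2+3·5+1·3 = 34
A: 4·0+1·7 = 7 | 3·0+2·1+3·1+1·2 = 7
M: 4·7+1·7 = 35 | 3·2+2·3+3·6+1·5 = 35
B: 4·4+1·6 = 22 | 3·0+2·0+3·7+1·1 = 22
E: 4·4+1·1 = 17 | 3·0+2·0+3·5+1·2 = 17
gcd(4,1,3,2,3,1) = 1

Coefficients: [4, 1, 3, 2, 3, 1]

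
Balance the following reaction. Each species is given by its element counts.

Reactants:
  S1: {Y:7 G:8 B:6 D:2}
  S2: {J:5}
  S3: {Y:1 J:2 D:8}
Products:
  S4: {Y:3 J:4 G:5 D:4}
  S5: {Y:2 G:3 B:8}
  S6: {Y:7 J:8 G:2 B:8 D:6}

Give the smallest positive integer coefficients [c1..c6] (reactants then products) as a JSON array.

Y: 4·7+6·0+3·1 = 31 | 5·3+1·2+2·7 = 31
J: 4·0+6·5+3·2 = 36 | 5·4+1·0+2·8 = 36
G: 4·8+6·0+3·0 = 32 | 5·5+1·3+2·2 = 32
B: 4·6+6·0+3·0 = 24 | 5·0+1·8+2·8 = 24
D: 4·2+6·0+3·8 = 32 | 5·4+1·0+2·6 = 32
gcd(4,6,3,5,1,2) = 1

Coefficients: [4, 6, 3, 5, 1, 2]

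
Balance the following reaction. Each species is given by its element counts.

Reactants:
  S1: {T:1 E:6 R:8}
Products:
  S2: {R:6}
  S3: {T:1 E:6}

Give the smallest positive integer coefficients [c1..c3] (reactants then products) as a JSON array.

T: 3·1 = 3 | 4·0+3·1 = 3
E: 3·6 = 18 | 4·0+3·6 = 18
R: 3·8 = 24 | 4·6+3·0 = 24
gcd(3,4,3) = 1

Coefficients: [3, 4, 3]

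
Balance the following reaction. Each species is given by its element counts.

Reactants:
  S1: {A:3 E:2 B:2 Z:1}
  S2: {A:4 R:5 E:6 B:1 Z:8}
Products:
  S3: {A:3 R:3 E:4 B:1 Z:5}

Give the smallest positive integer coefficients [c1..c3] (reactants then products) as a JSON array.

A: 1·3+3·4 = 15 | 5·3 = 15
R: 1·0+3·5 = 15 | 5·3 = 15
E: 1·2+3·6 = 20 | 5·4 = 20
B: 1·2+3·1 = 5 | 5·1 = 5
Z: 1·1+3·8 = 25 | 5·5 = 25
gcd(1,3,5) = 1

Coefficients: [1, 3, 5]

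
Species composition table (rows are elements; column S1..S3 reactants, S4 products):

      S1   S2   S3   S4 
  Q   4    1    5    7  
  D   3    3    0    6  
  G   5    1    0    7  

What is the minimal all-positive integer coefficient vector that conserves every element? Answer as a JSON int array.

Coefficients: [5, 3, 1, 4]

Q: 5·4+3·1+1·5 = 28 | 4·7 = 28
D: 5·3+3·3+1·0 = 24 | 4·6 = 24
G: 5·5+3·1+1·0 = 28 | 4·7 = 28
gcd(5,3,1,4) = 1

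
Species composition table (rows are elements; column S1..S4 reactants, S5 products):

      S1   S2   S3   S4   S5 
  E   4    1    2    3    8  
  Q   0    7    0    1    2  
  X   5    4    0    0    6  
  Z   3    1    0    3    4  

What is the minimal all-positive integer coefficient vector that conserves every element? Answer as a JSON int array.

E: 4·4+1·1+6·2+1·3 = 32 | 4·8 = 32
Q: 4·0+1·7+6·0+1·1 = 8 | 4·2 = 8
X: 4·5+1·4+6·0+1·0 = 24 | 4·6 = 24
Z: 4·3+1·1+6·0+1·3 = 16 | 4·4 = 16
gcd(4,1,6,1,4) = 1

Coefficients: [4, 1, 6, 1, 4]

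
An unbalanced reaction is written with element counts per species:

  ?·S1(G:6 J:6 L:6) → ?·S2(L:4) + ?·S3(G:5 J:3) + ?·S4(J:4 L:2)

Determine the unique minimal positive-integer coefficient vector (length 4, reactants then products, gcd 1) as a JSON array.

Coefficients: [5, 6, 6, 3]

G: 5·6 = 30 | 6·0+6·5+3·0 = 30
J: 5·6 = 30 | 6·0+6·3+3·4 = 30
L: 5·6 = 30 | 6·4+6·0+3·2 = 30
gcd(5,6,6,3) = 1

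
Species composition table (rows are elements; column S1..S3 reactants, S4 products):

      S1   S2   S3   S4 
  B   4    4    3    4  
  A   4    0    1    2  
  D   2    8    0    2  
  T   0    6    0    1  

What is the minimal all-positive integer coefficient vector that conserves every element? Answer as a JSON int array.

B: 2·4+1·4+4·3 = 24 | 6·4 = 24
A: 2·4+1·0+4·1 = 12 | 6·2 = 12
D: 2·2+1·8+4·0 = 12 | 6·2 = 12
T: 2·0+1·6+4·0 = 6 | 6·1 = 6
gcd(2,1,4,6) = 1

Coefficients: [2, 1, 4, 6]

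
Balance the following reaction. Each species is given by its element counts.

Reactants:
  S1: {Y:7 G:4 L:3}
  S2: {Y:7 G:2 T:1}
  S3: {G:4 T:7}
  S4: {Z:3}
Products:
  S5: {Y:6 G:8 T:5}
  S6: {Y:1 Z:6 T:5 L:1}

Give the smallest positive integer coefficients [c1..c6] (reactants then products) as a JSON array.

Coefficients: [1, 2, 4, 6, 3, 3]

Y: 1·7+2·7+4·0+6·0 = 21 | 3·6+3·1 = 21
G: 1·4+2·2+4·4+6·0 = 24 | 3·8+3·0 = 24
Z: 1·0+2·0+4·0+6·3 = 18 | 3·0+3·6 = 18
T: 1·0+2·1+4·7+6·0 = 30 | 3·5+3·5 = 30
L: 1·3+2·0+4·0+6·0 = 3 | 3·0+3·1 = 3
gcd(1,2,4,6,3,3) = 1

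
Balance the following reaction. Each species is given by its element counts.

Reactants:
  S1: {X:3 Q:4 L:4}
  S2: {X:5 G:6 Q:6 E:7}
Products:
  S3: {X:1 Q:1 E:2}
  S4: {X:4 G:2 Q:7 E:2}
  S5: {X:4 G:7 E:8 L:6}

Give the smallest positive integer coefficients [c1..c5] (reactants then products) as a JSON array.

X: 3·3+4·5 = 29 | 1·1+5·4+2·4 = 29
G: 3·0+4·6 = 24 | 1·0+5·2+2·7 = 24
Q: 3·4+4·6 = 36 | 1·1+5·7+2·0 = 36
E: 3·0+4·7 = 28 | 1·2+5·2+2·8 = 28
L: 3·4+4·0 = 12 | 1·0+5·0+2·6 = 12
gcd(3,4,1,5,2) = 1

Coefficients: [3, 4, 1, 5, 2]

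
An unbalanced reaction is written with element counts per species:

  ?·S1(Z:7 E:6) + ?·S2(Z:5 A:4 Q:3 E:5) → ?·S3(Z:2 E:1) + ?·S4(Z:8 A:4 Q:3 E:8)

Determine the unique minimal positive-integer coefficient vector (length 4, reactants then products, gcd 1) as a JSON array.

Z: 3·7+5·5 = 46 | 3·2+5·8 = 46
A: 3·0+5·4 = 20 | 3·0+5·4 = 20
Q: 3·0+5·3 = 15 | 3·0+5·3 = 15
E: 3·6+5·5 = 43 | 3·1+5·8 = 43
gcd(3,5,3,5) = 1

Coefficients: [3, 5, 3, 5]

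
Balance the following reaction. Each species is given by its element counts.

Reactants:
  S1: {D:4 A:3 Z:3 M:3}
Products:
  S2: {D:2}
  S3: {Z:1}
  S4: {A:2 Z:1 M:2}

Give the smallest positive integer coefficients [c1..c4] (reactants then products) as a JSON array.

Coefficients: [2, 4, 3, 3]

D: 2·4 = 8 | 4·2+3·0+3·0 = 8
A: 2·3 = 6 | 4·0+3·0+3·2 = 6
Z: 2·3 = 6 | 4·0+3·1+3·1 = 6
M: 2·3 = 6 | 4·0+3·0+3·2 = 6
gcd(2,4,3,3) = 1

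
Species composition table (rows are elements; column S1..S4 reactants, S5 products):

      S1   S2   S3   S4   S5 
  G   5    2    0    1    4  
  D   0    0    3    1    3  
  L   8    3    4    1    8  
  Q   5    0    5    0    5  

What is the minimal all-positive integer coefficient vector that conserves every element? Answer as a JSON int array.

Coefficients: [2, 2, 3, 6, 5]

G: 2·5+2·2+3·0+6·1 = 20 | 5·4 = 20
D: 2·0+2·0+3·3+6·1 = 15 | 5·3 = 15
L: 2·8+2·3+3·4+6·1 = 40 | 5·8 = 40
Q: 2·5+2·0+3·5+6·0 = 25 | 5·5 = 25
gcd(2,2,3,6,5) = 1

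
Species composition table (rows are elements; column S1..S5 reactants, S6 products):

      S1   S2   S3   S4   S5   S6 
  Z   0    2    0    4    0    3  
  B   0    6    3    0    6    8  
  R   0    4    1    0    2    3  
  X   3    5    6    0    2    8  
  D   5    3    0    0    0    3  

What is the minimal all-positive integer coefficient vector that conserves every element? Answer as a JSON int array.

Z: 3·0+1·2+4·0+4·4+5·0 = 18 | 6·3 = 18
B: 3·0+1·6+4·3+4·0+5·6 = 48 | 6·8 = 48
R: 3·0+1·4+4·1+4·0+5·2 = 18 | 6·3 = 18
X: 3·3+1·5+4·6+4·0+5·2 = 48 | 6·8 = 48
D: 3·5+1·3+4·0+4·0+5·0 = 18 | 6·3 = 18
gcd(3,1,4,4,5,6) = 1

Coefficients: [3, 1, 4, 4, 5, 6]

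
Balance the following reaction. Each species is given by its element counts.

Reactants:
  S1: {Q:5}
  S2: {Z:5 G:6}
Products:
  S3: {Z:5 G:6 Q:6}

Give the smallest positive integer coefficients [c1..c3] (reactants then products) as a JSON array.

Z: 6·0+5·5 = 25 | 5·5 = 25
G: 6·0+5·6 = 30 | 5·6 = 30
Q: 6·5+5·0 = 30 | 5·6 = 30
gcd(6,5,5) = 1

Coefficients: [6, 5, 5]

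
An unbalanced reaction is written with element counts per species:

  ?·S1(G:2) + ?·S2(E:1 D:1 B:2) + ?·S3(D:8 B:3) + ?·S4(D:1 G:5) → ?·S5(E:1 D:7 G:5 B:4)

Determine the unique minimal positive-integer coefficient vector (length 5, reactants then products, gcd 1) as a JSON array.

E: 5·0+6·1+4·0+4·0 = 6 | 6·1 = 6
D: 5·0+6·1+4·8+4·1 = 42 | 6·7 = 42
G: 5·2+6·0+4·0+4·5 = 30 | 6·5 = 30
B: 5·0+6·2+4·3+4·0 = 24 | 6·4 = 24
gcd(5,6,4,4,6) = 1

Coefficients: [5, 6, 4, 4, 6]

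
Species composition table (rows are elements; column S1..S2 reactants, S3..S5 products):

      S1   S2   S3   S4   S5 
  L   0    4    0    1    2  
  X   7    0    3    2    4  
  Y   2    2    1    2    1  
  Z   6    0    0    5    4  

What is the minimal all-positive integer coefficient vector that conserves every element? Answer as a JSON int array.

Coefficients: [6, 3, 6, 4, 4]

L: 6·0+3·4 = 12 | 6·0+4·1+4·2 = 12
X: 6·7+3·0 = 42 | 6·3+4·2+4·4 = 42
Y: 6·2+3·2 = 18 | 6·1+4·2+4·1 = 18
Z: 6·6+3·0 = 36 | 6·0+4·5+4·4 = 36
gcd(6,3,6,4,4) = 1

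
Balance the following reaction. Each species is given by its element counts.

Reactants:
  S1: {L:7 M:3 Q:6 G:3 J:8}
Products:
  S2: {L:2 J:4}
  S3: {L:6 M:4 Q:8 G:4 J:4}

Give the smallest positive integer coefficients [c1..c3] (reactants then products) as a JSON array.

Coefficients: [4, 5, 3]

L: 4·7 = 28 | 5·2+3·6 = 28
M: 4·3 = 12 | 5·0+3·4 = 12
Q: 4·6 = 24 | 5·0+3·8 = 24
G: 4·3 = 12 | 5·0+3·4 = 12
J: 4·8 = 32 | 5·4+3·4 = 32
gcd(4,5,3) = 1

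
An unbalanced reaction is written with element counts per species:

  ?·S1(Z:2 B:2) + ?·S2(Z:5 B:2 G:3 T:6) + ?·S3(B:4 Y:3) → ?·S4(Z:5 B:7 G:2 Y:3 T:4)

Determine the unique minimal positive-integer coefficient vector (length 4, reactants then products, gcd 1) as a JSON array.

Coefficients: [5, 4, 6, 6]

Z: 5·2+4·5+6·0 = 30 | 6·5 = 30
B: 5·2+4·2+6·4 = 42 | 6·7 = 42
G: 5·0+4·3+6·0 = 12 | 6·2 = 12
Y: 5·0+4·0+6·3 = 18 | 6·3 = 18
T: 5·0+4·6+6·0 = 24 | 6·4 = 24
gcd(5,4,6,6) = 1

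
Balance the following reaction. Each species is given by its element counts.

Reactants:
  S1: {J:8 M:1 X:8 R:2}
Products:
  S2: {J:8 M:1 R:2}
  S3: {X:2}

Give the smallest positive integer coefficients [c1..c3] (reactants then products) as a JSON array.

Coefficients: [1, 1, 4]

J: 1·8 = 8 | 1·8+4·0 = 8
M: 1·1 = 1 | 1·1+4·0 = 1
X: 1·8 = 8 | 1·0+4·2 = 8
R: 1·2 = 2 | 1·2+4·0 = 2
gcd(1,1,4) = 1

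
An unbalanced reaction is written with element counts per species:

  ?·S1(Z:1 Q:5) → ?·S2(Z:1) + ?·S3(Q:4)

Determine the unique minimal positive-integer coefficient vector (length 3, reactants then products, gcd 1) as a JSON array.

Z: 4·1 = 4 | 4·1+5·0 = 4
Q: 4·5 = 20 | 4·0+5·4 = 20
gcd(4,4,5) = 1

Coefficients: [4, 4, 5]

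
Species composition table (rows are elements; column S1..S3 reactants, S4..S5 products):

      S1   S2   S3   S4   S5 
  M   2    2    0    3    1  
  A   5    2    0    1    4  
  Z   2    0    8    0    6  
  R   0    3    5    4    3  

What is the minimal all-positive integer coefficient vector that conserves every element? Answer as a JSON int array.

Coefficients: [3, 4, 3, 3, 5]

M: 3·2+4·2+3·0 = 14 | 3·3+5·1 = 14
A: 3·5+4·2+3·0 = 23 | 3·1+5·4 = 23
Z: 3·2+4·0+3·8 = 30 | 3·0+5·6 = 30
R: 3·0+4·3+3·5 = 27 | 3·4+5·3 = 27
gcd(3,4,3,3,5) = 1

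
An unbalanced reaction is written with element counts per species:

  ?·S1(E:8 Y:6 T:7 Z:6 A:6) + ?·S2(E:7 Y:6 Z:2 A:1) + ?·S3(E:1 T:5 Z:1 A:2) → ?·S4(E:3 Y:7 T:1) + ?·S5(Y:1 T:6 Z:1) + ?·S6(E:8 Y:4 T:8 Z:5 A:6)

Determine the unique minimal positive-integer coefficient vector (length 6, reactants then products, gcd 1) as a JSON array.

Coefficients: [2, 2, 5, 1, 1, 4]

E: 2·8+2·7+5·1 = 35 | 1·3+1·0+4·8 = 35
Y: 2·6+2·6+5·0 = 24 | 1·7+1·1+4·4 = 24
T: 2·7+2·0+5·5 = 39 | 1·1+1·6+4·8 = 39
Z: 2·6+2·2+5·1 = 21 | 1·0+1·1+4·5 = 21
A: 2·6+2·1+5·2 = 24 | 1·0+1·0+4·6 = 24
gcd(2,2,5,1,1,4) = 1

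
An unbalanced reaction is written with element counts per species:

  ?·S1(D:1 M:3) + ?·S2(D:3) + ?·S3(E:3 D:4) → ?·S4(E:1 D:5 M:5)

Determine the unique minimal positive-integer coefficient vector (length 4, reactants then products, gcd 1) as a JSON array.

E: 5·0+2·0+1·3 = 3 | 3·1 = 3
D: 5·1+2·3+1·4 = 15 | 3·5 = 15
M: 5·3+2·0+1·0 = 15 | 3·5 = 15
gcd(5,2,1,3) = 1

Coefficients: [5, 2, 1, 3]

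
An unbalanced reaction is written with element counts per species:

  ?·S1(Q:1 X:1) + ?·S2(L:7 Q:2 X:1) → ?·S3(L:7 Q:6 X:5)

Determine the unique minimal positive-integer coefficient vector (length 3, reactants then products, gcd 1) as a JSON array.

L: 4·0+1·7 = 7 | 1·7 = 7
Q: 4·1+1·2 = 6 | 1·6 = 6
X: 4·1+1·1 = 5 | 1·5 = 5
gcd(4,1,1) = 1

Coefficients: [4, 1, 1]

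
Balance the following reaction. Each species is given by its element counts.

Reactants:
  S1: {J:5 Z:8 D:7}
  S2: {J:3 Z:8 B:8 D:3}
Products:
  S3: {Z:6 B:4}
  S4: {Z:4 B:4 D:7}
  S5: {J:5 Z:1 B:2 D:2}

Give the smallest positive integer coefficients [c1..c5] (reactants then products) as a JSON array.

Coefficients: [1, 5, 6, 2, 4]

J: 1·5+5·3 = 20 | 6·0+2·0+4·5 = 20
Z: 1·8+5·8 = 48 | 6·6+2·4+4·1 = 48
B: 1·0+5·8 = 40 | 6·4+2·4+4·2 = 40
D: 1·7+5·3 = 22 | 6·0+2·7+4·2 = 22
gcd(1,5,6,2,4) = 1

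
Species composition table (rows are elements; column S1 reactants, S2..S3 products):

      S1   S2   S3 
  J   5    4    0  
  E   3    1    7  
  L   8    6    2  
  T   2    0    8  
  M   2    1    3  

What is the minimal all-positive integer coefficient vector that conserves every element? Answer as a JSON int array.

Coefficients: [4, 5, 1]

J: 4·5 = 20 | 5·4+1·0 = 20
E: 4·3 = 12 | 5·1+1·7 = 12
L: 4·8 = 32 | 5·6+1·2 = 32
T: 4·2 = 8 | 5·0+1·8 = 8
M: 4·2 = 8 | 5·1+1·3 = 8
gcd(4,5,1) = 1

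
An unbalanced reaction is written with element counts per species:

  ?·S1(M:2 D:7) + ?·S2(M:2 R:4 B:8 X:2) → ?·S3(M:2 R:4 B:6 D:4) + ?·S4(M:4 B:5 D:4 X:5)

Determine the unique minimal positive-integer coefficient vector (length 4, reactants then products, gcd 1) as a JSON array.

M: 4·2+5·2 = 18 | 5·2+2·4 = 18
R: 4·0+5·4 = 20 | 5·4+2·0 = 20
B: 4·0+5·8 = 40 | 5·6+2·5 = 40
D: 4·7+5·0 = 28 | 5·4+2·4 = 28
X: 4·0+5·2 = 10 | 5·0+2·5 = 10
gcd(4,5,5,2) = 1

Coefficients: [4, 5, 5, 2]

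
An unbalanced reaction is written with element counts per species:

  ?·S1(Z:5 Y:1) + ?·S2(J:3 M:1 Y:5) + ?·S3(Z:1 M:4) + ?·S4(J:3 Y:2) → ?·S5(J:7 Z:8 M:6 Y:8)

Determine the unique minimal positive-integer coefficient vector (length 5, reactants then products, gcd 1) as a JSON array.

J: 4·0+2·3+4·0+5·3 = 21 | 3·7 = 21
Z: 4·5+2·0+4·1+5·0 = 24 | 3·8 = 24
M: 4·0+2·1+4·4+5·0 = 18 | 3·6 = 18
Y: 4·1+2·5+4·0+5·2 = 24 | 3·8 = 24
gcd(4,2,4,5,3) = 1

Coefficients: [4, 2, 4, 5, 3]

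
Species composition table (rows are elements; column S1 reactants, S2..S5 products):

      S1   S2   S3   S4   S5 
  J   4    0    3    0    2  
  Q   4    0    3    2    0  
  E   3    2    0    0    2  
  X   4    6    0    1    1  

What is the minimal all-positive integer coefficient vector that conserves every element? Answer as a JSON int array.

J: 4·4 = 16 | 1·0+2·3+5·0+5·2 = 16
Q: 4·4 = 16 | 1·0+2·3+5·2+5·0 = 16
E: 4·3 = 12 | 1·2+2·0+5·0+5·2 = 12
X: 4·4 = 16 | 1·6+2·0+5·1+5·1 = 16
gcd(4,1,2,5,5) = 1

Coefficients: [4, 1, 2, 5, 5]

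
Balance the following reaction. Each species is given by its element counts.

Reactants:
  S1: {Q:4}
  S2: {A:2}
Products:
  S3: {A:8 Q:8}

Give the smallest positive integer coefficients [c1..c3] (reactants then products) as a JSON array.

Coefficients: [2, 4, 1]

A: 2·0+4·2 = 8 | 1·8 = 8
Q: 2·4+4·0 = 8 | 1·8 = 8
gcd(2,4,1) = 1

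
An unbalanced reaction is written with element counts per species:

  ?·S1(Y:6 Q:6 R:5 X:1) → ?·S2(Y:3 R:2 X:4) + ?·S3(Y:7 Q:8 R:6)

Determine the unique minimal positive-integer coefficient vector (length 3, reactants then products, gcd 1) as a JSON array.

Y: 4·6 = 24 | 1·3+3·7 = 24
Q: 4·6 = 24 | 1·0+3·8 = 24
R: 4·5 = 20 | 1·2+3·6 = 20
X: 4·1 = 4 | 1·4+3·0 = 4
gcd(4,1,3) = 1

Coefficients: [4, 1, 3]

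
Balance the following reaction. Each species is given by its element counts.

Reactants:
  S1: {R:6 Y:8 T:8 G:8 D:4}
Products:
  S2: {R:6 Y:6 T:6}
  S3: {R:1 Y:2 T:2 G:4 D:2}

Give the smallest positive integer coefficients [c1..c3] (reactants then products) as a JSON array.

Coefficients: [3, 2, 6]

R: 3·6 = 18 | 2·6+6·1 = 18
Y: 3·8 = 24 | 2·6+6·2 = 24
T: 3·8 = 24 | 2·6+6·2 = 24
G: 3·8 = 24 | 2·0+6·4 = 24
D: 3·4 = 12 | 2·0+6·2 = 12
gcd(3,2,6) = 1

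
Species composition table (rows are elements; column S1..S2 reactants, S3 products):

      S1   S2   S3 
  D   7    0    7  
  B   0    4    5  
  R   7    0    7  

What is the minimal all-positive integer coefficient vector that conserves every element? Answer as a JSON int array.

Coefficients: [4, 5, 4]

D: 4·7+5·0 = 28 | 4·7 = 28
B: 4·0+5·4 = 20 | 4·5 = 20
R: 4·7+5·0 = 28 | 4·7 = 28
gcd(4,5,4) = 1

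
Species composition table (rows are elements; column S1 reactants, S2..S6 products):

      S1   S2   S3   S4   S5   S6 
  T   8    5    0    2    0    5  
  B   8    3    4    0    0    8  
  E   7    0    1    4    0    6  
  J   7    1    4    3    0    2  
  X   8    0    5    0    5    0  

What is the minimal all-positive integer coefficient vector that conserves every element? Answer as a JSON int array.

T: 5·8 = 40 | 4·5+3·0+5·2+5·0+2·5 = 40
B: 5·8 = 40 | 4·3+3·4+5·0+5·0+2·8 = 40
E: 5·7 = 35 | 4·0+3·1+5·4+5·0+2·6 = 35
J: 5·7 = 35 | 4·1+3·4+5·3+5·0+2·2 = 35
X: 5·8 = 40 | 4·0+3·5+5·0+5·5+2·0 = 40
gcd(5,4,3,5,5,2) = 1

Coefficients: [5, 4, 3, 5, 5, 2]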